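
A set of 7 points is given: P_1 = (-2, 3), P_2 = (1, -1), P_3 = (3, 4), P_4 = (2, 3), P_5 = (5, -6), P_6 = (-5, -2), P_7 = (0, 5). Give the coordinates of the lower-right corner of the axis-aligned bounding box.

(5, -6)

x-range [-5, 5], y-range [-6, 5].
The lower-right corner is (5, -6).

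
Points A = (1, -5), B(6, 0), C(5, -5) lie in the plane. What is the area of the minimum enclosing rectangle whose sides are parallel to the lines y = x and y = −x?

20

In coordinates u = x + y, v = x − y the rectangle is axis-aligned; the map (x,y)→(u,v) scales areas by 2.
u-values: -4, 6, 0; range = 6 − (-4) = 10.
v-values: 6, 6, 10; range = 10 − 6 = 4.
Area = (10 × 4) / 2 = 20.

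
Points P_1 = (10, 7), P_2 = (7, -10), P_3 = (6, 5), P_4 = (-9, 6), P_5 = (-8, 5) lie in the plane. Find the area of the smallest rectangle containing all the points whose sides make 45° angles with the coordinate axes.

320

In coordinates u = x + y, v = x − y the rectangle is axis-aligned; the map (x,y)→(u,v) scales areas by 2.
u-values: 17, -3, 11, -3, -3; range = 17 − (-3) = 20.
v-values: 3, 17, 1, -15, -13; range = 17 − (-15) = 32.
Area = (20 × 32) / 2 = 320.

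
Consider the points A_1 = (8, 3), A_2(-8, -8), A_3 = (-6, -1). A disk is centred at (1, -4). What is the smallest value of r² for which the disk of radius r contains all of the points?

The required radius is the distance from (1, -4) to the farthest point.
Squared distances: 98, 97, 58.
Maximum is 98, attained at A_1.

98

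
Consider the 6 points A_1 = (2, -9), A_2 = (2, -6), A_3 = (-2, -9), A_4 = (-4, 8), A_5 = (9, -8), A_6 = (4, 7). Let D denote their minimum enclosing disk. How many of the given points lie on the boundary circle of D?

2

A smallest enclosing disk is always determined by at most three of the input points on its boundary.
The farthest pair is A_4–A_5 with squared distance 425. The circle on this segment as diameter has centre (2.5, 0) and r² = 425/4 = 106.25.
Check A_1: distance² to centre = 81.25 ≤ 106.25, so it lies inside.
All remaining points lie in this disk, and no smaller disk contains both endpoints, so this is the minimum enclosing circle.
The points at distance exactly r from the centre are A_4, A_5 — 2 points.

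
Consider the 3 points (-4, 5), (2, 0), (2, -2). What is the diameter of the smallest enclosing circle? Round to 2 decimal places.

9.22

Call the three points A, B, C in the order given.
Side lengths²: AB² = 61, AC² = 85, BC² = 4.
Since AC² = 85 ≥ 61 + 4 = 65, the angle opposite AC is not acute, so the smallest enclosing circle has AC as diameter.
Centre = midpoint of AC = (-1, 1.5), r² = 85/4 = 21.25.
Diameter = 2r = 2√(21.25) ≈ 9.22.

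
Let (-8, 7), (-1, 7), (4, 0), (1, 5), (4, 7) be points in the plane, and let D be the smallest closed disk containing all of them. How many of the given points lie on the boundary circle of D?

3

The farthest pair is (-8, 7)–(4, 0) with squared distance 193. The circle on this segment as diameter has centre (-2, 3.5) and r² = 193/4 = 48.25.
Check (-1, 7): distance² to centre = 13.25 ≤ 48.25, so it lies inside.
All remaining points lie in this disk, and no smaller disk contains both endpoints, so this is the minimum enclosing circle.
The points at distance exactly r from the centre are (-8, 7), (4, 0), (4, 7) — 3 points.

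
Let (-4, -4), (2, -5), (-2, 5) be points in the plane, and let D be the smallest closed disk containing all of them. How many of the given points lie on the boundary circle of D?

3

Call the three points A, B, C in the order given.
Side lengths²: AB² = 37, AC² = 85, BC² = 116.
Since BC² = 116 < 85 + 37 = 122, the triangle is acute, so the smallest enclosing circle is the circumcircle.
Circumcentre = (-15/56, -3/28), r² = 91205/3136.
The points at distance exactly r from the centre are (-4, -4), (2, -5), (-2, 5) — 3 points.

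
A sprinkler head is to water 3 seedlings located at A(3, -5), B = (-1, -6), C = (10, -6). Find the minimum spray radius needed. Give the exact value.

5.5

Side lengths²: AB² = 17, AC² = 50, BC² = 121.
Since BC² = 121 ≥ 50 + 17 = 67, the angle opposite BC is not acute, so the smallest enclosing circle has BC as diameter.
Centre = midpoint of BC = (4.5, -6), r² = 121/4 = 30.25.
r = √(30.25) = 5.5.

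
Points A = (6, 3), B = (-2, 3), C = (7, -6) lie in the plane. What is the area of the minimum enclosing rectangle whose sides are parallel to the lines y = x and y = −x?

In coordinates u = x + y, v = x − y the rectangle is axis-aligned; the map (x,y)→(u,v) scales areas by 2.
u-values: 9, 1, 1; range = 9 − 1 = 8.
v-values: 3, -5, 13; range = 13 − (-5) = 18.
Area = (8 × 18) / 2 = 72.

72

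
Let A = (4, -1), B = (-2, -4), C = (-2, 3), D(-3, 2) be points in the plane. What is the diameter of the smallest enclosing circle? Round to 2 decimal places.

8.06

By Welzl's lemma the MEC is supported by two points (diametrically opposite) or three points (on a circumcircle).
The minimum enclosing circle is determined by three boundary points: A, B, C.
Their circumcentre is (0, -0.5) with r² = 16.25.
The farthest remaining point D is at distance² 15.25 ≤ 16.25.
Diameter = 2r = 2√(16.25) ≈ 8.06.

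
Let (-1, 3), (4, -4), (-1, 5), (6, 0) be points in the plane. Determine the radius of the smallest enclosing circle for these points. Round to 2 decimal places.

By Welzl's lemma the MEC is supported by two points (diametrically opposite) or three points (on a circumcircle).
The farthest pair is (4, -4)–(-1, 5) with squared distance 106. The circle on this segment as diameter has centre (1.5, 0.5) and r² = 106/4 = 26.5.
Check (-1, 3): distance² to centre = 12.5 ≤ 26.5, so it lies inside.
All remaining points lie in this disk, and no smaller disk contains both endpoints, so this is the minimum enclosing circle.
r = √(26.5) ≈ 5.15.

5.15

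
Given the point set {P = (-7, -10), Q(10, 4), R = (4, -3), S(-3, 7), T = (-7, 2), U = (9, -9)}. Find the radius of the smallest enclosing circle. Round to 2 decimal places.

By Welzl's lemma the MEC is supported by two points (diametrically opposite) or three points (on a circumcircle).
The farthest pair is P–Q with squared distance 485. The circle on this segment as diameter has centre (1.5, -3) and r² = 485/4 = 121.25.
Check R: distance² to centre = 6.25 ≤ 121.25, so it lies inside.
All remaining points lie in this disk, and no smaller disk contains both endpoints, so this is the minimum enclosing circle.
r = √(121.25) ≈ 11.01.

11.01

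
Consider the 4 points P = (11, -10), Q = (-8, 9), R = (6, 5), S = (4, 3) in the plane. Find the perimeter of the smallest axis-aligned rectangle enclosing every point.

76

Width = max x − min x = 11 − (-8) = 19.
Height = max y − min y = 9 − (-10) = 19.
Perimeter = 2(19 + 19) = 76.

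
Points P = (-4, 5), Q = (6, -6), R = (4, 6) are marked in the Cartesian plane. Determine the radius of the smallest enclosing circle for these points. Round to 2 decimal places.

Side lengths²: PQ² = 221, PR² = 65, QR² = 148.
Since PQ² = 221 ≥ 148 + 65 = 213, the angle opposite PQ is not acute, so the smallest enclosing circle has PQ as diameter.
Centre = midpoint of PQ = (1, -0.5), r² = 221/4 = 55.25.
r = √(55.25) ≈ 7.43.

7.43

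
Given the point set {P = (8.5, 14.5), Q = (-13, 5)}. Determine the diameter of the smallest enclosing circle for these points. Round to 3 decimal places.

23.505

The smallest circle enclosing two points has them as diameter endpoints.
Centre = midpoint = (-2.25, 9.75); r² = |PQ|²/4 = 552.5/4 = 138.125.
Diameter = 2r = 2√(138.125) ≈ 23.505.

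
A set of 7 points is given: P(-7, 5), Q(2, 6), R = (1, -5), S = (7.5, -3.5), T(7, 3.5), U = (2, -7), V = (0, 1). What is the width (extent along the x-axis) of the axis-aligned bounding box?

14.5

max x = 7.5, min x = -7, so width = 14.5.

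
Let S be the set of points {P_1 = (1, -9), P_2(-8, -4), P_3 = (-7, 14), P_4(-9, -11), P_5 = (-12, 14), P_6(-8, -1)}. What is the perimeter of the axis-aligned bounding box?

76

Width = max x − min x = 1 − (-12) = 13.
Height = max y − min y = 14 − (-11) = 25.
Perimeter = 2(13 + 25) = 76.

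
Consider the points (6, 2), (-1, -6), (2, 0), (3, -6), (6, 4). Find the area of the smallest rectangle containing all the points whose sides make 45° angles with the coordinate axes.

59.5

In coordinates u = x + y, v = x − y the rectangle is axis-aligned; the map (x,y)→(u,v) scales areas by 2.
u-values: 8, -7, 2, -3, 10; range = 10 − (-7) = 17.
v-values: 4, 5, 2, 9, 2; range = 9 − 2 = 7.
Area = (17 × 7) / 2 = 59.5.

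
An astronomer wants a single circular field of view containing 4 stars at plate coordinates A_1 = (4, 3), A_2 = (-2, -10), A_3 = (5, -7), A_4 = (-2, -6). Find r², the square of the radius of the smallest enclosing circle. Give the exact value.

A smallest enclosing disk is always determined by at most three of the input points on its boundary.
The farthest pair is A_1–A_2 with squared distance 205. The circle on this segment as diameter has centre (1, -3.5) and r² = 205/4 = 51.25.
Check A_3: distance² to centre = 28.25 ≤ 51.25, so it lies inside.
All remaining points lie in this disk, and no smaller disk contains both endpoints, so this is the minimum enclosing circle.

51.25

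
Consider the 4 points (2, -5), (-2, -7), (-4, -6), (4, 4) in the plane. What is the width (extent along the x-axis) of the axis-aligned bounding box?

8

max x = 4, min x = -4, so width = 8.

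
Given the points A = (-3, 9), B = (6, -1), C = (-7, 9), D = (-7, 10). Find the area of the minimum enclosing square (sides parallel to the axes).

169

The bounding box has width 13 and height 11.
An axis-aligned square enclosing the set must have side ≥ max(width, height).
So the minimum side is max(13, 11) = 13.
Area = 13² = 169.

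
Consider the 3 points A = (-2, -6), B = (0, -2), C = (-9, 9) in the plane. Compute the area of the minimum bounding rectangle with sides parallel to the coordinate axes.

x ranges over [-9, 0], width 9.
y ranges over [-6, 9], height 15.
Area = 9 × 15 = 135.

135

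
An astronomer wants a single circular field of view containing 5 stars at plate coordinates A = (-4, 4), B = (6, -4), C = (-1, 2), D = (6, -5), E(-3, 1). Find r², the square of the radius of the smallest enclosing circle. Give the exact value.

45.25

The farthest pair is A–D with squared distance 181. The circle on this segment as diameter has centre (1, -0.5) and r² = 181/4 = 45.25.
Check B: distance² to centre = 37.25 ≤ 45.25, so it lies inside.
All remaining points lie in this disk, and no smaller disk contains both endpoints, so this is the minimum enclosing circle.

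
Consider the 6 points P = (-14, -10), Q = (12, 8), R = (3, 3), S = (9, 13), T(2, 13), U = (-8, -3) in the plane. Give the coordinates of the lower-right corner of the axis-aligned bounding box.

(12, -10)

x-range [-14, 12], y-range [-10, 13].
The lower-right corner is (12, -10).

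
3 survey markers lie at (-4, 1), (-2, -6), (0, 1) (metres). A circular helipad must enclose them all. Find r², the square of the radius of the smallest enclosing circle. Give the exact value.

Call the three points A, B, C in the order given.
Side lengths²: AB² = 53, AC² = 16, BC² = 53.
Since BC² = 53 < 53 + 16 = 69, the triangle is acute, so the smallest enclosing circle is the circumcircle.
Circumcentre = (-2, -31/14), r² = 2809/196.

2809/196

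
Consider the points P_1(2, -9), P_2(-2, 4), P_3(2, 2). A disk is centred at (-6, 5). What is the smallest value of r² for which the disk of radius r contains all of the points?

The required radius is the distance from (-6, 5) to the farthest point.
Squared distances: 260, 17, 73.
Maximum is 260, attained at P_1.

260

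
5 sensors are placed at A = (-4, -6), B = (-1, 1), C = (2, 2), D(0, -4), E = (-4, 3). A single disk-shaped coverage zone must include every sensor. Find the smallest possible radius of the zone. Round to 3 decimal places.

A smallest enclosing disk is always determined by at most three of the input points on its boundary.
The minimum enclosing circle is determined by three boundary points: A, C, E.
Their circumcentre is (-5/3, -1.5) with r² = 925/36.
The farthest remaining point D is at distance² 325/36 ≤ 925/36.
r = √(925/36) ≈ 5.069.

5.069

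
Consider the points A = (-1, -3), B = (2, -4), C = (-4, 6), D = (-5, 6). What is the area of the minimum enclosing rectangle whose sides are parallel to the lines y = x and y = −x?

In coordinates u = x + y, v = x − y the rectangle is axis-aligned; the map (x,y)→(u,v) scales areas by 2.
u-values: -4, -2, 2, 1; range = 2 − (-4) = 6.
v-values: 2, 6, -10, -11; range = 6 − (-11) = 17.
Area = (6 × 17) / 2 = 51.

51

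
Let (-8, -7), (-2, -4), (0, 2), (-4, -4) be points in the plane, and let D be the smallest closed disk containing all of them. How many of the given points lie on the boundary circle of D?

2

The farthest pair is (-8, -7)–(0, 2) with squared distance 145. The circle on this segment as diameter has centre (-4, -2.5) and r² = 145/4 = 36.25.
Check (-2, -4): distance² to centre = 6.25 ≤ 36.25, so it lies inside.
All remaining points lie in this disk, and no smaller disk contains both endpoints, so this is the minimum enclosing circle.
The points at distance exactly r from the centre are (-8, -7), (0, 2) — 2 points.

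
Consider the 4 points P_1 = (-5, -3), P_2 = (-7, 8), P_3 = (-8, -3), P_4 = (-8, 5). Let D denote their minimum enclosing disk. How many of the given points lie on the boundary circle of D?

3

The minimum enclosing circle is determined by three boundary points: P_1, P_2, P_3.
Their circumcentre is (-6.5, 53/22) with r² = 7625/242.
The farthest remaining point P_4 is at distance² 2169/242 ≤ 7625/242.
The points at distance exactly r from the centre are P_1, P_2, P_3 — 3 points.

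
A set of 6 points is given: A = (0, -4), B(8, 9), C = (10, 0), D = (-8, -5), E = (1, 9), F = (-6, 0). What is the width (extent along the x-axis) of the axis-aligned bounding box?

max x = 10, min x = -8, so width = 18.

18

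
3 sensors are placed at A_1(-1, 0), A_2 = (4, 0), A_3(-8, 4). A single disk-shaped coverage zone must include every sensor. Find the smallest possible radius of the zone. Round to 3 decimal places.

Side lengths²: A_1A_2² = 25, A_1A_3² = 65, A_2A_3² = 160.
Since A_2A_3² = 160 ≥ 65 + 25 = 90, the angle opposite A_2A_3 is not acute, so the smallest enclosing circle has A_2A_3 as diameter.
Centre = midpoint of A_2A_3 = (-2, 2), r² = 160/4 = 40.
r = √40 ≈ 6.325.

6.325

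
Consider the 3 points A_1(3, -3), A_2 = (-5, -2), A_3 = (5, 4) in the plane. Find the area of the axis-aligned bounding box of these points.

70

x ranges over [-5, 5], width 10.
y ranges over [-3, 4], height 7.
Area = 10 × 7 = 70.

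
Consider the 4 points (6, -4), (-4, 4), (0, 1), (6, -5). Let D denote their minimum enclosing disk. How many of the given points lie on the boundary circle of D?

2

The farthest pair is (-4, 4)–(6, -5) with squared distance 181. The circle on this segment as diameter has centre (1, -0.5) and r² = 181/4 = 45.25.
Check (6, -4): distance² to centre = 37.25 ≤ 45.25, so it lies inside.
All remaining points lie in this disk, and no smaller disk contains both endpoints, so this is the minimum enclosing circle.
The points at distance exactly r from the centre are (-4, 4), (6, -5) — 2 points.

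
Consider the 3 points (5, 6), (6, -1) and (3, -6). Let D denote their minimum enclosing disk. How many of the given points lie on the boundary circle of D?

Call the three points A, B, C in the order given.
Side lengths²: AB² = 50, AC² = 148, BC² = 34.
Since AC² = 148 ≥ 50 + 34 = 84, the angle opposite AC is not acute, so the smallest enclosing circle has AC as diameter.
Centre = midpoint of AC = (4, 0), r² = 148/4 = 37.
The points at distance exactly r from the centre are (5, 6), (3, -6) — 2 points.

2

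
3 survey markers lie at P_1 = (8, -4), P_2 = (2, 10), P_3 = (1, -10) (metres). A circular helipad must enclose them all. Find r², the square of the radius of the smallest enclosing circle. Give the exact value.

Side lengths²: P_1P_2² = 232, P_1P_3² = 85, P_2P_3² = 401.
Since P_2P_3² = 401 ≥ 232 + 85 = 317, the angle opposite P_2P_3 is not acute, so the smallest enclosing circle has P_2P_3 as diameter.
Centre = midpoint of P_2P_3 = (1.5, 0), r² = 401/4 = 100.25.

100.25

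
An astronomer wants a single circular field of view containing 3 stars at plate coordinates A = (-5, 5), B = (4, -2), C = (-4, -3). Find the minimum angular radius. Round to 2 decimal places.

5.70

Side lengths²: AB² = 130, AC² = 65, BC² = 65.
Since AB² = 130 ≥ 65 + 65 = 130, the angle opposite AB is not acute, so the smallest enclosing circle has AB as diameter.
Centre = midpoint of AB = (-0.5, 1.5), r² = 130/4 = 32.5.
r = √(32.5) ≈ 5.70.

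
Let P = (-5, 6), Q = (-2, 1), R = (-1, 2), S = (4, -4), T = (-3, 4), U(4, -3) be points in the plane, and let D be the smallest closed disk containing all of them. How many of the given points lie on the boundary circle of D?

2

The farthest pair is P–S with squared distance 181. The circle on this segment as diameter has centre (-0.5, 1) and r² = 181/4 = 45.25.
Check Q: distance² to centre = 2.25 ≤ 45.25, so it lies inside.
All remaining points lie in this disk, and no smaller disk contains both endpoints, so this is the minimum enclosing circle.
The points at distance exactly r from the centre are P, S — 2 points.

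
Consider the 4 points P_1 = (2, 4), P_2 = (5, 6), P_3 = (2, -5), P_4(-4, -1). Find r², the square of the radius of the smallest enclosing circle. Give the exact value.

By Welzl's lemma the MEC is supported by two points (diametrically opposite) or three points (on a circumcircle).
The minimum enclosing circle is determined by three boundary points: P_2, P_3, P_4.
Their circumcentre is (5/3, 1) with r² = 325/9.
The farthest remaining point P_1 is at distance² 82/9 ≤ 325/9.

325/9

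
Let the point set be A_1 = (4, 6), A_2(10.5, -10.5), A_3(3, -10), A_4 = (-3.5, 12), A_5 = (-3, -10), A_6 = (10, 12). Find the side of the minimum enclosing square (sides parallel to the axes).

The bounding box has width 14 and height 22.5.
An axis-aligned square enclosing the set must have side ≥ max(width, height).
So the minimum side is max(14, 22.5) = 22.5.

22.5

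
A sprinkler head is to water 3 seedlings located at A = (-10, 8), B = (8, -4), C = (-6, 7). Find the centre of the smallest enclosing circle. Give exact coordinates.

(-1, 2)

Side lengths²: AB² = 468, AC² = 17, BC² = 317.
Since AB² = 468 ≥ 317 + 17 = 334, the angle opposite AB is not acute, so the smallest enclosing circle has AB as diameter.
Centre = midpoint of AB = (-1, 2), r² = 468/4 = 117.
Centre = (-1, 2).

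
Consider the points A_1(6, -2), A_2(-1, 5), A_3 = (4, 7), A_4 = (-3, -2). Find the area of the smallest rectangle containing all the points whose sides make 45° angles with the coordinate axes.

In coordinates u = x + y, v = x − y the rectangle is axis-aligned; the map (x,y)→(u,v) scales areas by 2.
u-values: 4, 4, 11, -5; range = 11 − (-5) = 16.
v-values: 8, -6, -3, -1; range = 8 − (-6) = 14.
Area = (16 × 14) / 2 = 112.

112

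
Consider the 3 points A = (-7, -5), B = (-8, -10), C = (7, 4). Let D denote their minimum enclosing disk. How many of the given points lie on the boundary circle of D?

Side lengths²: AB² = 26, AC² = 277, BC² = 421.
Since BC² = 421 ≥ 277 + 26 = 303, the angle opposite BC is not acute, so the smallest enclosing circle has BC as diameter.
Centre = midpoint of BC = (-0.5, -3), r² = 421/4 = 105.25.
The points at distance exactly r from the centre are B, C — 2 points.

2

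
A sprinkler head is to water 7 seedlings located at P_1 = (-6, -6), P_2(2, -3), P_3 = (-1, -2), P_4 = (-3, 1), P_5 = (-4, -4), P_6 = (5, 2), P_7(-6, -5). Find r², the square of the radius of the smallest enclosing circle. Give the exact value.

The farthest pair is P_1–P_6 with squared distance 185. The circle on this segment as diameter has centre (-0.5, -2) and r² = 185/4 = 46.25.
Check P_2: distance² to centre = 7.25 ≤ 46.25, so it lies inside.
All remaining points lie in this disk, and no smaller disk contains both endpoints, so this is the minimum enclosing circle.

46.25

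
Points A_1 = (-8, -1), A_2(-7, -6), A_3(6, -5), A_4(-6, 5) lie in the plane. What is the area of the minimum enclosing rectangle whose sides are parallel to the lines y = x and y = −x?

154

In coordinates u = x + y, v = x − y the rectangle is axis-aligned; the map (x,y)→(u,v) scales areas by 2.
u-values: -9, -13, 1, -1; range = 1 − (-13) = 14.
v-values: -7, -1, 11, -11; range = 11 − (-11) = 22.
Area = (14 × 22) / 2 = 154.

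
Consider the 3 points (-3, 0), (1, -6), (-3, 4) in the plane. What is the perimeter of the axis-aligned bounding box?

Width = max x − min x = 1 − (-3) = 4.
Height = max y − min y = 4 − (-6) = 10.
Perimeter = 2(4 + 10) = 28.

28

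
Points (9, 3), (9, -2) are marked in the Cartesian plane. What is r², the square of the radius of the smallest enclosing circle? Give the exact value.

6.25

The smallest circle enclosing two points has them as diameter endpoints.
Centre = midpoint = (9, 0.5); r² = |(9, 3)−(9, -2)|²/4 = 25/4 = 6.25.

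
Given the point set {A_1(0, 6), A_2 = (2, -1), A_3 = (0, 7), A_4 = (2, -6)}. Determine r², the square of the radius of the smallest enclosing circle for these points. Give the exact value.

By Welzl's lemma the MEC is supported by two points (diametrically opposite) or three points (on a circumcircle).
The farthest pair is A_3–A_4 with squared distance 173. The circle on this segment as diameter has centre (1, 0.5) and r² = 173/4 = 43.25.
Check A_1: distance² to centre = 31.25 ≤ 43.25, so it lies inside.
All remaining points lie in this disk, and no smaller disk contains both endpoints, so this is the minimum enclosing circle.

43.25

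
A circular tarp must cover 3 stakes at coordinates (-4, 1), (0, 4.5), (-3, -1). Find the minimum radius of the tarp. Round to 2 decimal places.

Call the three points A, B, C in the order given.
Side lengths²: AB² = 28.25, AC² = 5, BC² = 39.25.
Since BC² = 39.25 ≥ 28.25 + 5 = 33.25, the angle opposite BC is not acute, so the smallest enclosing circle has BC as diameter.
Centre = midpoint of BC = (-1.5, 1.75), r² = 39.25/4 = 9.8125.
r = √(9.8125) ≈ 3.13.

3.13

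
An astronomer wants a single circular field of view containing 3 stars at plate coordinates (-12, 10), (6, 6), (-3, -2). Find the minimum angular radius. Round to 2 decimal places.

Call the three points A, B, C in the order given.
Side lengths²: AB² = 340, AC² = 225, BC² = 145.
Since AB² = 340 < 225 + 145 = 370, the triangle is acute, so the smallest enclosing circle is the circumcircle.
Circumcentre = (-19/6, 7.25), r² = 12325/144.
r = √(12325/144) ≈ 9.25.

9.25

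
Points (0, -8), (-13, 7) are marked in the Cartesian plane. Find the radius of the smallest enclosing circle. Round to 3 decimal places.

9.925

The smallest circle enclosing two points has them as diameter endpoints.
Centre = midpoint = (-6.5, -0.5); r² = |(0, -8)−(-13, 7)|²/4 = 394/4 = 98.5.
r = √(98.5) ≈ 9.925.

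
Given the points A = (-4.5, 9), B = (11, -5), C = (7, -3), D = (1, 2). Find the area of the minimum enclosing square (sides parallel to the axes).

240.25

The bounding box has width 15.5 and height 14.
An axis-aligned square enclosing the set must have side ≥ max(width, height).
So the minimum side is max(15.5, 14) = 15.5.
Area = 15.5² = 240.25.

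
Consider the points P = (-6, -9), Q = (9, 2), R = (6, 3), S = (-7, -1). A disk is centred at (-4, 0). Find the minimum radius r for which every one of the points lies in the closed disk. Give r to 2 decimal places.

13.15

The required radius is the distance from (-4, 0) to the farthest point.
Squared distances: 85, 173, 109, 10.
Maximum is 173, attained at Q.
r = √173 ≈ 13.15.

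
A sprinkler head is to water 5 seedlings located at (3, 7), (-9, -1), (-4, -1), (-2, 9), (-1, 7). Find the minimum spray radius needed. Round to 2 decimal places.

7.21

The farthest pair is (3, 7)–(-9, -1) with squared distance 208. The circle on this segment as diameter has centre (-3, 3) and r² = 208/4 = 52.
Check (-4, -1): distance² to centre = 17 ≤ 52, so it lies inside.
All remaining points lie in this disk, and no smaller disk contains both endpoints, so this is the minimum enclosing circle.
r = √52 ≈ 7.21.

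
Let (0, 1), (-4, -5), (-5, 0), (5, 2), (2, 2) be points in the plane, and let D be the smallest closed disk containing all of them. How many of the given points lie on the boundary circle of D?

3

The minimum enclosing circle of a finite set is fixed by two of the points (as a diameter) or three (as a circumcircle).
The farthest pair is (-4, -5)–(5, 2) with squared distance 130. The circle on this segment as diameter has centre (0.5, -1.5) and r² = 130/4 = 32.5.
Check (0, 1): distance² to centre = 6.5 ≤ 32.5, so it lies inside.
All remaining points lie in this disk, and no smaller disk contains both endpoints, so this is the minimum enclosing circle.
The points at distance exactly r from the centre are (-4, -5), (-5, 0), (5, 2) — 3 points.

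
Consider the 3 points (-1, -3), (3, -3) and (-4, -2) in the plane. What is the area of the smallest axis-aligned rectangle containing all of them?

x ranges over [-4, 3], width 7.
y ranges over [-3, -2], height 1.
Area = 7 × 1 = 7.

7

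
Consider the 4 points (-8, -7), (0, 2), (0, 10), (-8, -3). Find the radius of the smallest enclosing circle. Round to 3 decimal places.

9.394

A smallest enclosing disk is always determined by at most three of the input points on its boundary.
The farthest pair is (-8, -7)–(0, 10) with squared distance 353. The circle on this segment as diameter has centre (-4, 1.5) and r² = 353/4 = 88.25.
Check (0, 2): distance² to centre = 16.25 ≤ 88.25, so it lies inside.
All remaining points lie in this disk, and no smaller disk contains both endpoints, so this is the minimum enclosing circle.
r = √(88.25) ≈ 9.394.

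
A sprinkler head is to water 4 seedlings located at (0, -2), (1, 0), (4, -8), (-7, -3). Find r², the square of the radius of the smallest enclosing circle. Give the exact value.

A smallest enclosing disk is always determined by at most three of the input points on its boundary.
The farthest pair is (4, -8)–(-7, -3) with squared distance 146. The circle on this segment as diameter has centre (-1.5, -5.5) and r² = 146/4 = 36.5.
Check (0, -2): distance² to centre = 14.5 ≤ 36.5, so it lies inside.
All remaining points lie in this disk, and no smaller disk contains both endpoints, so this is the minimum enclosing circle.

36.5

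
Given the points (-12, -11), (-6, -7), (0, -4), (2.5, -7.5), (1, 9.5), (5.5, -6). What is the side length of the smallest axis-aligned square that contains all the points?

The bounding box has width 17.5 and height 20.5.
An axis-aligned square enclosing the set must have side ≥ max(width, height).
So the minimum side is max(17.5, 20.5) = 20.5.

20.5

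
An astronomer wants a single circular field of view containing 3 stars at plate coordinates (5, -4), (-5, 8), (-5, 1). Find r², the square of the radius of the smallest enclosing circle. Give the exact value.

61

Call the three points A, B, C in the order given.
Side lengths²: AB² = 244, AC² = 125, BC² = 49.
Since AB² = 244 ≥ 125 + 49 = 174, the angle opposite AB is not acute, so the smallest enclosing circle has AB as diameter.
Centre = midpoint of AB = (0, 2), r² = 244/4 = 61.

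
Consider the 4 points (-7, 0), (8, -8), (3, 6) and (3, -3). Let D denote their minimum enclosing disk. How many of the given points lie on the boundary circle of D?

3

The minimum enclosing circle is determined by three boundary points: (-7, 0), (8, -8), (3, 6).
Their circumcentre is (1.3, -2.5) with r² = 75.14.
The farthest remaining point (3, -3) is at distance² 3.14 ≤ 75.14.
The points at distance exactly r from the centre are (-7, 0), (8, -8), (3, 6) — 3 points.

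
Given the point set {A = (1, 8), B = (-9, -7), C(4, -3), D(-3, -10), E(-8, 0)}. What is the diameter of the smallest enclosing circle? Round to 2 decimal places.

A smallest enclosing disk is always determined by at most three of the input points on its boundary.
The minimum enclosing circle is determined by three boundary points: A, B, D.
Their circumcentre is (-2.125, -0.75) with r² = 86.328125.
The farthest remaining point C is at distance² 42.578125 ≤ 86.328125.
Diameter = 2r = 2√(86.328125) ≈ 18.58.

18.58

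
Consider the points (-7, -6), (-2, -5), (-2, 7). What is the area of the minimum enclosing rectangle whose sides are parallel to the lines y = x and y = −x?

108

In coordinates u = x + y, v = x − y the rectangle is axis-aligned; the map (x,y)→(u,v) scales areas by 2.
u-values: -13, -7, 5; range = 5 − (-13) = 18.
v-values: -1, 3, -9; range = 3 − (-9) = 12.
Area = (18 × 12) / 2 = 108.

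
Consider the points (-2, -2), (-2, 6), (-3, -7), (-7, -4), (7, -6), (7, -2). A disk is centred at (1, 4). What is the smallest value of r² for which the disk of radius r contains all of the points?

The required radius is the distance from (1, 4) to the farthest point.
Squared distances: 45, 13, 137, 128, 136, 72.
Maximum is 137, attained at (-3, -7).

137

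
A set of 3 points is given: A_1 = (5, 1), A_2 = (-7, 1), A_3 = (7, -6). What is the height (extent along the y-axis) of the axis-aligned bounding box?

max y = 1, min y = -6, so height = 7.

7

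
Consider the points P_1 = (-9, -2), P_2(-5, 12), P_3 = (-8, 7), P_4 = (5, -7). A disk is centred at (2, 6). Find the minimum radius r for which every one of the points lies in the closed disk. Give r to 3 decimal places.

13.601

The required radius is the distance from (2, 6) to the farthest point.
Squared distances: 185, 85, 101, 178.
Maximum is 185, attained at P_1.
r = √185 ≈ 13.601.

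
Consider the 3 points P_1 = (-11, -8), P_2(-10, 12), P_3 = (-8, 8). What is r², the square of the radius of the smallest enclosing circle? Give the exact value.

100.25

Side lengths²: P_1P_2² = 401, P_1P_3² = 265, P_2P_3² = 20.
Since P_1P_2² = 401 ≥ 265 + 20 = 285, the angle opposite P_1P_2 is not acute, so the smallest enclosing circle has P_1P_2 as diameter.
Centre = midpoint of P_1P_2 = (-10.5, 2), r² = 401/4 = 100.25.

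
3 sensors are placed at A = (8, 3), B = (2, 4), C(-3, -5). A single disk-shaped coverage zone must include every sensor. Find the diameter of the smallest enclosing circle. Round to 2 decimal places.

Side lengths²: AB² = 37, AC² = 185, BC² = 106.
Since AC² = 185 ≥ 106 + 37 = 143, the angle opposite AC is not acute, so the smallest enclosing circle has AC as diameter.
Centre = midpoint of AC = (2.5, -1), r² = 185/4 = 46.25.
Diameter = 2r = 2√(46.25) ≈ 13.60.

13.60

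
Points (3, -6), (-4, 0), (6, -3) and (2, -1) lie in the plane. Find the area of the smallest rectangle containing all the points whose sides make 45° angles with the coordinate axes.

In coordinates u = x + y, v = x − y the rectangle is axis-aligned; the map (x,y)→(u,v) scales areas by 2.
u-values: -3, -4, 3, 1; range = 3 − (-4) = 7.
v-values: 9, -4, 9, 3; range = 9 − (-4) = 13.
Area = (7 × 13) / 2 = 45.5.

45.5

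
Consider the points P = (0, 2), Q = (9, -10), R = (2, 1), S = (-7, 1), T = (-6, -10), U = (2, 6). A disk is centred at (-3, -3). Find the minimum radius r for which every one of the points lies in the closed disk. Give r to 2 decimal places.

13.89

The required radius is the distance from (-3, -3) to the farthest point.
Squared distances: 34, 193, 41, 32, 58, 106.
Maximum is 193, attained at Q.
r = √193 ≈ 13.89.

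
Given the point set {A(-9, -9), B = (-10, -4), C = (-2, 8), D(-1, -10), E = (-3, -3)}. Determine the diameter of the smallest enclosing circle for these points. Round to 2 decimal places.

18.69

The minimum enclosing circle is determined by three boundary points: A, C, D.
Their circumcentre is (-87/22, -25/22) with r² = 21125/242.
The farthest remaining point B is at distance² 10829/242 ≤ 21125/242.
Diameter = 2r = 2√(21125/242) ≈ 18.69.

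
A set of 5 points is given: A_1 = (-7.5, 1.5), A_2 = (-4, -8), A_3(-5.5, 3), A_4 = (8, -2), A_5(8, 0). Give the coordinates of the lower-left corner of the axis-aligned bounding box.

(-7.5, -8)

x-range [-7.5, 8], y-range [-8, 3].
The lower-left corner is (-7.5, -8).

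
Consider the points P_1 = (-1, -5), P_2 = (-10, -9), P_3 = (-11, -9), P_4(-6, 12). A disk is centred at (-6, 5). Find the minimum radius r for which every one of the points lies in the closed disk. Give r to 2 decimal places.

The required radius is the distance from (-6, 5) to the farthest point.
Squared distances: 125, 212, 221, 49.
Maximum is 221, attained at P_3.
r = √221 ≈ 14.87.

14.87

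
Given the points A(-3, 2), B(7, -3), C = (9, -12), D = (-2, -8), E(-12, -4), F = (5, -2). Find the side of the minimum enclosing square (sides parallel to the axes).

The bounding box has width 21 and height 14.
An axis-aligned square enclosing the set must have side ≥ max(width, height).
So the minimum side is max(21, 14) = 21.

21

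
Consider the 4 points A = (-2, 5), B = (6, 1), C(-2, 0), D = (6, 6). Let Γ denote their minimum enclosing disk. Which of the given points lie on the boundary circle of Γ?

C, D

By Welzl's lemma the MEC is supported by two points (diametrically opposite) or three points (on a circumcircle).
The farthest pair is C–D with squared distance 100. The circle on this segment as diameter has centre (2, 3) and r² = 100/4 = 25.
Check A: distance² to centre = 20 ≤ 25, so it lies inside.
All remaining points lie in this disk, and no smaller disk contains both endpoints, so this is the minimum enclosing circle.
The points at distance exactly r from the centre are C, D — 2 points.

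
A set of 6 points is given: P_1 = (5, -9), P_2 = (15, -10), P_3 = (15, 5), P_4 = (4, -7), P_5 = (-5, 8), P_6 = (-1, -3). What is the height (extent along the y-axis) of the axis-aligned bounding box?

max y = 8, min y = -10, so height = 18.

18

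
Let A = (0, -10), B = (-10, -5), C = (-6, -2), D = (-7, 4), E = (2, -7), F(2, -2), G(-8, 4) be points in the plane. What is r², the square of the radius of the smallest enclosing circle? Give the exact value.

A smallest enclosing disk is always determined by at most three of the input points on its boundary.
The farthest pair is A–G with squared distance 260. The circle on this segment as diameter has centre (-4, -3) and r² = 260/4 = 65.
Check B: distance² to centre = 40 ≤ 65, so it lies inside.
All remaining points lie in this disk, and no smaller disk contains both endpoints, so this is the minimum enclosing circle.

65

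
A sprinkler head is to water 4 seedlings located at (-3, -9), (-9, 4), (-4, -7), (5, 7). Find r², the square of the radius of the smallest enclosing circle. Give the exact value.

84.05

The minimum enclosing circle of a finite set is fixed by two of the points (as a diameter) or three (as a circumcircle).
The minimum enclosing circle is determined by three boundary points: (-3, -9), (-9, 4), (5, 7).
Their circumcentre is (-0.8, -0.1) with r² = 84.05.
The farthest remaining point (-4, -7) is at distance² 57.85 ≤ 84.05.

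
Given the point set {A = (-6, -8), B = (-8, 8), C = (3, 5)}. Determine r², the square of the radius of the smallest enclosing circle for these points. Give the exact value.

21125/289

Side lengths²: AB² = 260, AC² = 250, BC² = 130.
Since AB² = 260 < 250 + 130 = 380, the triangle is acute, so the smallest enclosing circle is the circumcircle.
Circumcentre = (-71/17, 6/17), r² = 21125/289.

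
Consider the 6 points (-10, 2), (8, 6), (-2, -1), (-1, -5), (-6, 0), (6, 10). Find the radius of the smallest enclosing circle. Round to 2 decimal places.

The farthest pair is (-10, 2)–(8, 6) with squared distance 340. The circle on this segment as diameter has centre (-1, 4) and r² = 340/4 = 85.
Check (-2, -1): distance² to centre = 26 ≤ 85, so it lies inside.
All remaining points lie in this disk, and no smaller disk contains both endpoints, so this is the minimum enclosing circle.
r = √85 ≈ 9.22.

9.22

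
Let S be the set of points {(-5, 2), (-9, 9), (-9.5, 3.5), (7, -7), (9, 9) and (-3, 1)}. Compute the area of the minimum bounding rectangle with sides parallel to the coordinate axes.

296

x ranges over [-9.5, 9], width 18.5.
y ranges over [-7, 9], height 16.
Area = 18.5 × 16 = 296.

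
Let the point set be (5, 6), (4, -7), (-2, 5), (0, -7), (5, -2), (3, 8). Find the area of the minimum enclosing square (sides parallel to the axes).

The bounding box has width 7 and height 15.
An axis-aligned square enclosing the set must have side ≥ max(width, height).
So the minimum side is max(7, 15) = 15.
Area = 15² = 225.

225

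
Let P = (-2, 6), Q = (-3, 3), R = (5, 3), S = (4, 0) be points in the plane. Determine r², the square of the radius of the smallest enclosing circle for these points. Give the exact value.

18

The minimum enclosing circle of a finite set is fixed by two of the points (as a diameter) or three (as a circumcircle).
The farthest pair is P–S with squared distance 72. The circle on this segment as diameter has centre (1, 3) and r² = 72/4 = 18.
Check Q: distance² to centre = 16 ≤ 18, so it lies inside.
All remaining points lie in this disk, and no smaller disk contains both endpoints, so this is the minimum enclosing circle.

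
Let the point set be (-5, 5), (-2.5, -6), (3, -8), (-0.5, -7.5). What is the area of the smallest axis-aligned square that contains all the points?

169

The bounding box has width 8 and height 13.
An axis-aligned square enclosing the set must have side ≥ max(width, height).
So the minimum side is max(8, 13) = 13.
Area = 13² = 169.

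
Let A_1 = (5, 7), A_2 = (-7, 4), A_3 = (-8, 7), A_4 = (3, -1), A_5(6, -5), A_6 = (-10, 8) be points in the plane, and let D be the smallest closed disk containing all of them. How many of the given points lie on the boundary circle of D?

A smallest enclosing disk is always determined by at most three of the input points on its boundary.
The farthest pair is A_5–A_6 with squared distance 425. The circle on this segment as diameter has centre (-2, 1.5) and r² = 425/4 = 106.25.
Check A_1: distance² to centre = 79.25 ≤ 106.25, so it lies inside.
All remaining points lie in this disk, and no smaller disk contains both endpoints, so this is the minimum enclosing circle.
The points at distance exactly r from the centre are A_5, A_6 — 2 points.

2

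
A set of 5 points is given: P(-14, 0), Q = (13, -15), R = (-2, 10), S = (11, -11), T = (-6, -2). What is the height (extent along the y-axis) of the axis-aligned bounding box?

max y = 10, min y = -15, so height = 25.

25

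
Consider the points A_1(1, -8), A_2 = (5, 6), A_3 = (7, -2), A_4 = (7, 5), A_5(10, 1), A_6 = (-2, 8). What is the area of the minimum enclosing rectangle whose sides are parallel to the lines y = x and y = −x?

180.5

In coordinates u = x + y, v = x − y the rectangle is axis-aligned; the map (x,y)→(u,v) scales areas by 2.
u-values: -7, 11, 5, 12, 11, 6; range = 12 − (-7) = 19.
v-values: 9, -1, 9, 2, 9, -10; range = 9 − (-10) = 19.
Area = (19 × 19) / 2 = 180.5.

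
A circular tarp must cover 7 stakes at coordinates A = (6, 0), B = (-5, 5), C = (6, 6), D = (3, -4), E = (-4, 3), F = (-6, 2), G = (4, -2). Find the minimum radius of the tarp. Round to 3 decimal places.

A smallest enclosing disk is always determined by at most three of the input points on its boundary.
The minimum enclosing circle is determined by three boundary points: C, D, F.
Their circumcentre is (11/18, 13/6) with r² = 7085/162.
The farthest remaining point B is at distance² 6401/162 ≤ 7085/162.
r = √(7085/162) ≈ 6.613.

6.613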